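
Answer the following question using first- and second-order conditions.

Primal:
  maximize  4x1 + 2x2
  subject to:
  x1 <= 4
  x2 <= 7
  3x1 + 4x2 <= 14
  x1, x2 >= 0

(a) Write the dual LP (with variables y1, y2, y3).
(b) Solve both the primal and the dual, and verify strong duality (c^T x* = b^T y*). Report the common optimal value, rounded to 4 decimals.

The standard primal-dual pair for 'max c^T x s.t. A x <= b, x >= 0' is:
  Dual:  min b^T y  s.t.  A^T y >= c,  y >= 0.

So the dual LP is:
  minimize  4y1 + 7y2 + 14y3
  subject to:
    y1 + 3y3 >= 4
    y2 + 4y3 >= 2
    y1, y2, y3 >= 0

Solving the primal: x* = (4, 0.5).
  primal value c^T x* = 17.
Solving the dual: y* = (2.5, 0, 0.5).
  dual value b^T y* = 17.
Strong duality: c^T x* = b^T y*. Confirmed.

17


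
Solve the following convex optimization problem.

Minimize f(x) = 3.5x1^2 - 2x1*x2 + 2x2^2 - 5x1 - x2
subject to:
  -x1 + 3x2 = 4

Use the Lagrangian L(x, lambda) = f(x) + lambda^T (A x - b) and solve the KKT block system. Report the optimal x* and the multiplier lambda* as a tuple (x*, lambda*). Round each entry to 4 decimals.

Form the Lagrangian:
  L(x, lambda) = (1/2) x^T Q x + c^T x + lambda^T (A x - b)
Stationarity (grad_x L = 0): Q x + c + A^T lambda = 0.
Primal feasibility: A x = b.

This gives the KKT block system:
  [ Q   A^T ] [ x     ]   [-c ]
  [ A    0  ] [ lambda ] = [ b ]

Solving the linear system:
  x*      = (1.0182, 1.6727)
  lambda* = (-1.2182)
  f(x*)   = -0.9455

x* = (1.0182, 1.6727), lambda* = (-1.2182)


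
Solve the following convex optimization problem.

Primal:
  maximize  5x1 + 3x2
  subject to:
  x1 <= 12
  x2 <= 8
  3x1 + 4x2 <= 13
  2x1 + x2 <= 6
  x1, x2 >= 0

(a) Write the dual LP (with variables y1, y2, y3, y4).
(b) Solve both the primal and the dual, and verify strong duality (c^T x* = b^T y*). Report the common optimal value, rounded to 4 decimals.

The standard primal-dual pair for 'max c^T x s.t. A x <= b, x >= 0' is:
  Dual:  min b^T y  s.t.  A^T y >= c,  y >= 0.

So the dual LP is:
  minimize  12y1 + 8y2 + 13y3 + 6y4
  subject to:
    y1 + 3y3 + 2y4 >= 5
    y2 + 4y3 + y4 >= 3
    y1, y2, y3, y4 >= 0

Solving the primal: x* = (2.2, 1.6).
  primal value c^T x* = 15.8.
Solving the dual: y* = (0, 0, 0.2, 2.2).
  dual value b^T y* = 15.8.
Strong duality: c^T x* = b^T y*. Confirmed.

15.8


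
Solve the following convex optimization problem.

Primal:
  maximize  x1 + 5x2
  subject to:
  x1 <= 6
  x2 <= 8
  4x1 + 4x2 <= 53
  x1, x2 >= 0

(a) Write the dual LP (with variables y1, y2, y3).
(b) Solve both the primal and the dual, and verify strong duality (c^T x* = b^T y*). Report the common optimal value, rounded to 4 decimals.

The standard primal-dual pair for 'max c^T x s.t. A x <= b, x >= 0' is:
  Dual:  min b^T y  s.t.  A^T y >= c,  y >= 0.

So the dual LP is:
  minimize  6y1 + 8y2 + 53y3
  subject to:
    y1 + 4y3 >= 1
    y2 + 4y3 >= 5
    y1, y2, y3 >= 0

Solving the primal: x* = (5.25, 8).
  primal value c^T x* = 45.25.
Solving the dual: y* = (0, 4, 0.25).
  dual value b^T y* = 45.25.
Strong duality: c^T x* = b^T y*. Confirmed.

45.25


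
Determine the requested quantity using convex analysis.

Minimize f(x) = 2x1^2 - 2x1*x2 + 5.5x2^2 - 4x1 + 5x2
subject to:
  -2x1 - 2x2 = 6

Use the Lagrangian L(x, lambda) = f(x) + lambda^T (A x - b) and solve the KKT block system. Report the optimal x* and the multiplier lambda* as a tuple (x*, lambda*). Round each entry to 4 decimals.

Form the Lagrangian:
  L(x, lambda) = (1/2) x^T Q x + c^T x + lambda^T (A x - b)
Stationarity (grad_x L = 0): Q x + c + A^T lambda = 0.
Primal feasibility: A x = b.

This gives the KKT block system:
  [ Q   A^T ] [ x     ]   [-c ]
  [ A    0  ] [ lambda ] = [ b ]

Solving the linear system:
  x*      = (-1.5789, -1.4211)
  lambda* = (-3.7368)
  f(x*)   = 10.8158

x* = (-1.5789, -1.4211), lambda* = (-3.7368)


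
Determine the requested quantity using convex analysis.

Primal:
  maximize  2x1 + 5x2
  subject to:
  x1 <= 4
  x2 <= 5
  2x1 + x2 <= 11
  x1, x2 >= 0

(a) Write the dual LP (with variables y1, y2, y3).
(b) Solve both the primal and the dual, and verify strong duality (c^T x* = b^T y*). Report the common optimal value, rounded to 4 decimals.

The standard primal-dual pair for 'max c^T x s.t. A x <= b, x >= 0' is:
  Dual:  min b^T y  s.t.  A^T y >= c,  y >= 0.

So the dual LP is:
  minimize  4y1 + 5y2 + 11y3
  subject to:
    y1 + 2y3 >= 2
    y2 + y3 >= 5
    y1, y2, y3 >= 0

Solving the primal: x* = (3, 5).
  primal value c^T x* = 31.
Solving the dual: y* = (0, 4, 1).
  dual value b^T y* = 31.
Strong duality: c^T x* = b^T y*. Confirmed.

31


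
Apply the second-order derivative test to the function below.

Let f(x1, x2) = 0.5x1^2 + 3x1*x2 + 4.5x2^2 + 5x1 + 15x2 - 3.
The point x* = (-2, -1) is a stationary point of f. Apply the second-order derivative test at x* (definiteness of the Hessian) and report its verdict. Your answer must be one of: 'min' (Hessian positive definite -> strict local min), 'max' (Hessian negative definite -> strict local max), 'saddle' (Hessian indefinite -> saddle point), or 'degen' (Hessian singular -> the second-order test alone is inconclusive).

Compute the Hessian H = grad^2 f:
  H = [[1, 3], [3, 9]]
Verify stationarity: grad f(x*) = H x* + g = (0, 0).
Eigenvalues of H: 0, 10.
H has a zero eigenvalue (singular; positive semidefinite but not definite), so H is neither positive definite, negative definite, nor indefinite. The second-order test alone is inconclusive -> degen.
(Indeed, f is constant along the null direction of H through x*, so x* is not a strict local extremum.)

degen


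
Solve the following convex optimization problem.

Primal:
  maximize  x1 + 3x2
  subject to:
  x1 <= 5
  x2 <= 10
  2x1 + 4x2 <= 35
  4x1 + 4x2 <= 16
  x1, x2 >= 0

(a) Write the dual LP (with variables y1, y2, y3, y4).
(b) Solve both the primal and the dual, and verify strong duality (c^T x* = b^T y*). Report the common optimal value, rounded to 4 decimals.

The standard primal-dual pair for 'max c^T x s.t. A x <= b, x >= 0' is:
  Dual:  min b^T y  s.t.  A^T y >= c,  y >= 0.

So the dual LP is:
  minimize  5y1 + 10y2 + 35y3 + 16y4
  subject to:
    y1 + 2y3 + 4y4 >= 1
    y2 + 4y3 + 4y4 >= 3
    y1, y2, y3, y4 >= 0

Solving the primal: x* = (0, 4).
  primal value c^T x* = 12.
Solving the dual: y* = (0, 0, 0, 0.75).
  dual value b^T y* = 12.
Strong duality: c^T x* = b^T y*. Confirmed.

12


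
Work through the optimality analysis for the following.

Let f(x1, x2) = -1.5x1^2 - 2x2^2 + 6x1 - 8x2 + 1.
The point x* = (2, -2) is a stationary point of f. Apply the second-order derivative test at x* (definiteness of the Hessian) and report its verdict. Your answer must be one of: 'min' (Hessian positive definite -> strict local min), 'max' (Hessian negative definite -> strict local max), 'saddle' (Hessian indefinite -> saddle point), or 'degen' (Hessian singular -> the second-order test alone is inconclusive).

Compute the Hessian H = grad^2 f:
  H = [[-3, 0], [0, -4]]
Verify stationarity: grad f(x*) = H x* + g = (0, 0).
Eigenvalues of H: -4, -3.
Both eigenvalues < 0, so H is negative definite -> x* is a strict local max.

max


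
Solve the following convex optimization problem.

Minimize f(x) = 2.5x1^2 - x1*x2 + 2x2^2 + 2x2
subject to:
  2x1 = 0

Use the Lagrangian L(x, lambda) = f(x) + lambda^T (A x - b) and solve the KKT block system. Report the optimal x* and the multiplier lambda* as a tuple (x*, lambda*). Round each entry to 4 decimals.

Form the Lagrangian:
  L(x, lambda) = (1/2) x^T Q x + c^T x + lambda^T (A x - b)
Stationarity (grad_x L = 0): Q x + c + A^T lambda = 0.
Primal feasibility: A x = b.

This gives the KKT block system:
  [ Q   A^T ] [ x     ]   [-c ]
  [ A    0  ] [ lambda ] = [ b ]

Solving the linear system:
  x*      = (0, -0.5)
  lambda* = (-0.25)
  f(x*)   = -0.5

x* = (0, -0.5), lambda* = (-0.25)


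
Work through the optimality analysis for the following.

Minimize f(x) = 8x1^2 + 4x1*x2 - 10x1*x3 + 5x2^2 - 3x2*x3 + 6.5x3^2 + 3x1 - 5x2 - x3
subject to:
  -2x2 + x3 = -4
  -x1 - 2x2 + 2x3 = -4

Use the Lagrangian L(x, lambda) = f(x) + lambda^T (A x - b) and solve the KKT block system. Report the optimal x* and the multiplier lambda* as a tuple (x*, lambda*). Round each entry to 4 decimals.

Form the Lagrangian:
  L(x, lambda) = (1/2) x^T Q x + c^T x + lambda^T (A x - b)
Stationarity (grad_x L = 0): Q x + c + A^T lambda = 0.
Primal feasibility: A x = b.

This gives the KKT block system:
  [ Q   A^T ] [ x     ]   [-c ]
  [ A    0  ] [ lambda ] = [ b ]

Solving the linear system:
  x*      = (-0.92, 1.54, -0.92)
  lambda* = (1.1, 3.64)
  f(x*)   = 4.71

x* = (-0.92, 1.54, -0.92), lambda* = (1.1, 3.64)


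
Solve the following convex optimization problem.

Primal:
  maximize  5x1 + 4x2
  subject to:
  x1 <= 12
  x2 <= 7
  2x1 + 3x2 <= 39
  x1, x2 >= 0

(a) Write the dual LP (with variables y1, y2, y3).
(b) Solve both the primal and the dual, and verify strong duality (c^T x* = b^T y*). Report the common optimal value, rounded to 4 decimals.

The standard primal-dual pair for 'max c^T x s.t. A x <= b, x >= 0' is:
  Dual:  min b^T y  s.t.  A^T y >= c,  y >= 0.

So the dual LP is:
  minimize  12y1 + 7y2 + 39y3
  subject to:
    y1 + 2y3 >= 5
    y2 + 3y3 >= 4
    y1, y2, y3 >= 0

Solving the primal: x* = (12, 5).
  primal value c^T x* = 80.
Solving the dual: y* = (2.3333, 0, 1.3333).
  dual value b^T y* = 80.
Strong duality: c^T x* = b^T y*. Confirmed.

80


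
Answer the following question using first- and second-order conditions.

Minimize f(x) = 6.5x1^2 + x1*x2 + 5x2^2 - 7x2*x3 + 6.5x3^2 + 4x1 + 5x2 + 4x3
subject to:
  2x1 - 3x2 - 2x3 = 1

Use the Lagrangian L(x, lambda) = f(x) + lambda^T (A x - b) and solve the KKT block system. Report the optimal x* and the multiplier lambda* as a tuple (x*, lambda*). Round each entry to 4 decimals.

Form the Lagrangian:
  L(x, lambda) = (1/2) x^T Q x + c^T x + lambda^T (A x - b)
Stationarity (grad_x L = 0): Q x + c + A^T lambda = 0.
Primal feasibility: A x = b.

This gives the KKT block system:
  [ Q   A^T ] [ x     ]   [-c ]
  [ A    0  ] [ lambda ] = [ b ]

Solving the linear system:
  x*      = (-0.4396, -0.3894, -0.3555)
  lambda* = (1.0518)
  f(x*)   = -3.0895

x* = (-0.4396, -0.3894, -0.3555), lambda* = (1.0518)


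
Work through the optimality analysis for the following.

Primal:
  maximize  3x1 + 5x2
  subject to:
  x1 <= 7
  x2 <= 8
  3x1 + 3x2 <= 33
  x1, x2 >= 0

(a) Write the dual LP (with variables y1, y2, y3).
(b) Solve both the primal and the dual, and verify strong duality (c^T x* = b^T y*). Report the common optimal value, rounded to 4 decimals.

The standard primal-dual pair for 'max c^T x s.t. A x <= b, x >= 0' is:
  Dual:  min b^T y  s.t.  A^T y >= c,  y >= 0.

So the dual LP is:
  minimize  7y1 + 8y2 + 33y3
  subject to:
    y1 + 3y3 >= 3
    y2 + 3y3 >= 5
    y1, y2, y3 >= 0

Solving the primal: x* = (3, 8).
  primal value c^T x* = 49.
Solving the dual: y* = (0, 2, 1).
  dual value b^T y* = 49.
Strong duality: c^T x* = b^T y*. Confirmed.

49


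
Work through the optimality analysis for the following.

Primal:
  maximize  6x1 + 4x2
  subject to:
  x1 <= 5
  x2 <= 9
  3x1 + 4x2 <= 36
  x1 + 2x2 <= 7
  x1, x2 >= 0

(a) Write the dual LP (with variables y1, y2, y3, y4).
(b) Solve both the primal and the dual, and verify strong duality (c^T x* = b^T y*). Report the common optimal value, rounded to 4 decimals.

The standard primal-dual pair for 'max c^T x s.t. A x <= b, x >= 0' is:
  Dual:  min b^T y  s.t.  A^T y >= c,  y >= 0.

So the dual LP is:
  minimize  5y1 + 9y2 + 36y3 + 7y4
  subject to:
    y1 + 3y3 + y4 >= 6
    y2 + 4y3 + 2y4 >= 4
    y1, y2, y3, y4 >= 0

Solving the primal: x* = (5, 1).
  primal value c^T x* = 34.
Solving the dual: y* = (4, 0, 0, 2).
  dual value b^T y* = 34.
Strong duality: c^T x* = b^T y*. Confirmed.

34


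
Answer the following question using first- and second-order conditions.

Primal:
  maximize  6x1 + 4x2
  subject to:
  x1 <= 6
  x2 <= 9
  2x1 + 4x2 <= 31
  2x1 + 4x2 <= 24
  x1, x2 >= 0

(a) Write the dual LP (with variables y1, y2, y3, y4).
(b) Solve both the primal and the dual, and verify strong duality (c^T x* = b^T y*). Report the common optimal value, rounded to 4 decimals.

The standard primal-dual pair for 'max c^T x s.t. A x <= b, x >= 0' is:
  Dual:  min b^T y  s.t.  A^T y >= c,  y >= 0.

So the dual LP is:
  minimize  6y1 + 9y2 + 31y3 + 24y4
  subject to:
    y1 + 2y3 + 2y4 >= 6
    y2 + 4y3 + 4y4 >= 4
    y1, y2, y3, y4 >= 0

Solving the primal: x* = (6, 3).
  primal value c^T x* = 48.
Solving the dual: y* = (4, 0, 0, 1).
  dual value b^T y* = 48.
Strong duality: c^T x* = b^T y*. Confirmed.

48


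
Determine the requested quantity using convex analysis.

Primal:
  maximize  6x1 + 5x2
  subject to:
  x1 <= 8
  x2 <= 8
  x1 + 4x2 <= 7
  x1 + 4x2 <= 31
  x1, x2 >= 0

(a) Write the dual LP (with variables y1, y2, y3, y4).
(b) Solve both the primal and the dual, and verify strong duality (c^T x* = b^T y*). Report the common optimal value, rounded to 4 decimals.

The standard primal-dual pair for 'max c^T x s.t. A x <= b, x >= 0' is:
  Dual:  min b^T y  s.t.  A^T y >= c,  y >= 0.

So the dual LP is:
  minimize  8y1 + 8y2 + 7y3 + 31y4
  subject to:
    y1 + y3 + y4 >= 6
    y2 + 4y3 + 4y4 >= 5
    y1, y2, y3, y4 >= 0

Solving the primal: x* = (7, 0).
  primal value c^T x* = 42.
Solving the dual: y* = (0, 0, 6, 0).
  dual value b^T y* = 42.
Strong duality: c^T x* = b^T y*. Confirmed.

42


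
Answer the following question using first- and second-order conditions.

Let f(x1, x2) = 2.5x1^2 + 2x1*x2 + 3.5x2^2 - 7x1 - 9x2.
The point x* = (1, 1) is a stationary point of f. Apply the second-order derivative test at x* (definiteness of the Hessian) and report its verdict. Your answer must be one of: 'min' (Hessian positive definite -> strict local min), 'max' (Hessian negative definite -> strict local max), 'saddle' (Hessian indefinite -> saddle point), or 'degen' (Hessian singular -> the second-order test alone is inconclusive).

Compute the Hessian H = grad^2 f:
  H = [[5, 2], [2, 7]]
Verify stationarity: grad f(x*) = H x* + g = (0, 0).
Eigenvalues of H: 3.7639, 8.2361.
Both eigenvalues > 0, so H is positive definite -> x* is a strict local min.

min


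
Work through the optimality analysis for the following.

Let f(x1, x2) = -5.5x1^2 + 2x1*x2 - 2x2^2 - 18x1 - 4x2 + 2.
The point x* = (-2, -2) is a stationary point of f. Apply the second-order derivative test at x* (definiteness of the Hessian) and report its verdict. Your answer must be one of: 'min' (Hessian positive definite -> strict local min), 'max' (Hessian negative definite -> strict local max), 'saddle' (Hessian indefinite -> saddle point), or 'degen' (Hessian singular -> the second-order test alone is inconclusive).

Compute the Hessian H = grad^2 f:
  H = [[-11, 2], [2, -4]]
Verify stationarity: grad f(x*) = H x* + g = (0, 0).
Eigenvalues of H: -11.5311, -3.4689.
Both eigenvalues < 0, so H is negative definite -> x* is a strict local max.

max


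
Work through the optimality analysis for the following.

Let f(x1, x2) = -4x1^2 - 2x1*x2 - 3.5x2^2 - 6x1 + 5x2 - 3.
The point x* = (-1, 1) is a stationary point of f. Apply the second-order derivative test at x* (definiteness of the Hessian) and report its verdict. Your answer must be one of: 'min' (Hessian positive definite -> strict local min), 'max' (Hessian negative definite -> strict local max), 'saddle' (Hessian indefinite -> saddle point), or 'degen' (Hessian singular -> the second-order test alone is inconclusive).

Compute the Hessian H = grad^2 f:
  H = [[-8, -2], [-2, -7]]
Verify stationarity: grad f(x*) = H x* + g = (0, 0).
Eigenvalues of H: -9.5616, -5.4384.
Both eigenvalues < 0, so H is negative definite -> x* is a strict local max.

max


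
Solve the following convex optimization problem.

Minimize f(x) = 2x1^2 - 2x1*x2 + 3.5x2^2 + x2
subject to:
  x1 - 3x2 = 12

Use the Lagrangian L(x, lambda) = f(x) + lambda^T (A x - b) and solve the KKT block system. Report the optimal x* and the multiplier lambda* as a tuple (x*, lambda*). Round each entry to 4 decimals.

Form the Lagrangian:
  L(x, lambda) = (1/2) x^T Q x + c^T x + lambda^T (A x - b)
Stationarity (grad_x L = 0): Q x + c + A^T lambda = 0.
Primal feasibility: A x = b.

This gives the KKT block system:
  [ Q   A^T ] [ x     ]   [-c ]
  [ A    0  ] [ lambda ] = [ b ]

Solving the linear system:
  x*      = (0.2903, -3.9032)
  lambda* = (-8.9677)
  f(x*)   = 51.8548

x* = (0.2903, -3.9032), lambda* = (-8.9677)


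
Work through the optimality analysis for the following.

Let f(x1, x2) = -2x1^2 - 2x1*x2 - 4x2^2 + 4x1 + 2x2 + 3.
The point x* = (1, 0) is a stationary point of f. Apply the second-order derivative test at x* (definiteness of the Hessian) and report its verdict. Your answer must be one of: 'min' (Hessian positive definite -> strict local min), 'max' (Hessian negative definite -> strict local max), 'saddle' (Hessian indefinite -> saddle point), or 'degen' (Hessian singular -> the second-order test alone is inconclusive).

Compute the Hessian H = grad^2 f:
  H = [[-4, -2], [-2, -8]]
Verify stationarity: grad f(x*) = H x* + g = (0, 0).
Eigenvalues of H: -8.8284, -3.1716.
Both eigenvalues < 0, so H is negative definite -> x* is a strict local max.

max


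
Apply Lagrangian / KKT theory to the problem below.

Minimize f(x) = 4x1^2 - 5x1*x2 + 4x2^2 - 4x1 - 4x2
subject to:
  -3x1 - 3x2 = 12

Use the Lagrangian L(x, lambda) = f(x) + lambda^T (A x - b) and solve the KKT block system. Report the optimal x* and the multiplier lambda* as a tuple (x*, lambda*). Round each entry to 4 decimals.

Form the Lagrangian:
  L(x, lambda) = (1/2) x^T Q x + c^T x + lambda^T (A x - b)
Stationarity (grad_x L = 0): Q x + c + A^T lambda = 0.
Primal feasibility: A x = b.

This gives the KKT block system:
  [ Q   A^T ] [ x     ]   [-c ]
  [ A    0  ] [ lambda ] = [ b ]

Solving the linear system:
  x*      = (-2, -2)
  lambda* = (-3.3333)
  f(x*)   = 28

x* = (-2, -2), lambda* = (-3.3333)


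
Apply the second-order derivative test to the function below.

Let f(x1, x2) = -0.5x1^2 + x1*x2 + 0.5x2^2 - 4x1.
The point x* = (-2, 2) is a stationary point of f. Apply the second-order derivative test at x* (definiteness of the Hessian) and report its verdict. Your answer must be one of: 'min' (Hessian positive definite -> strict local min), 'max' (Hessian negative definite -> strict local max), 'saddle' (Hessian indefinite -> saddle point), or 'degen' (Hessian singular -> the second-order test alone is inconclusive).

Compute the Hessian H = grad^2 f:
  H = [[-1, 1], [1, 1]]
Verify stationarity: grad f(x*) = H x* + g = (0, 0).
Eigenvalues of H: -1.4142, 1.4142.
Eigenvalues have mixed signs, so H is indefinite -> x* is a saddle point.

saddle


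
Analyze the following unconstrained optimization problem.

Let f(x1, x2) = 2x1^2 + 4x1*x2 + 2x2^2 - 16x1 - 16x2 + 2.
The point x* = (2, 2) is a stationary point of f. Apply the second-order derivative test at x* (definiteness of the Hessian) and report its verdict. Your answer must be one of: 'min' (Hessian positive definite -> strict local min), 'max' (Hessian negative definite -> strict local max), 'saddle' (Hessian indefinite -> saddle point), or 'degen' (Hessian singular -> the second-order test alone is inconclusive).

Compute the Hessian H = grad^2 f:
  H = [[4, 4], [4, 4]]
Verify stationarity: grad f(x*) = H x* + g = (0, 0).
Eigenvalues of H: 0, 8.
H has a zero eigenvalue (singular; positive semidefinite but not definite), so H is neither positive definite, negative definite, nor indefinite. The second-order test alone is inconclusive -> degen.
(Indeed, f is constant along the null direction of H through x*, so x* is not a strict local extremum.)

degen


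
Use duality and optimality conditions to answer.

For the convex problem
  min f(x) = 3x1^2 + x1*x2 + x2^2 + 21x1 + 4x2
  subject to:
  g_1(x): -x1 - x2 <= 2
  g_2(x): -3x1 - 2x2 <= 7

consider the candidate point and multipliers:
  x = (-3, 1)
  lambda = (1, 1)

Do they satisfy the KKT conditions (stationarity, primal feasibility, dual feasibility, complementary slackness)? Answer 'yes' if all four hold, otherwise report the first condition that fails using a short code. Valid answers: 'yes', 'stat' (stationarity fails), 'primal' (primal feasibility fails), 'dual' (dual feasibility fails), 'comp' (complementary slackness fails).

Gradient of f: grad f(x) = Q x + c = (4, 3)
Constraint values g_i(x) = a_i^T x - b_i:
  g_1((-3, 1)) = 0
  g_2((-3, 1)) = 0
Stationarity residual: grad f(x) + sum_i lambda_i a_i = (0, 0)
  -> stationarity OK
Primal feasibility (all g_i <= 0): OK
Dual feasibility (all lambda_i >= 0): OK
Complementary slackness (lambda_i * g_i(x) = 0 for all i): OK

Verdict: yes, KKT holds.

yes


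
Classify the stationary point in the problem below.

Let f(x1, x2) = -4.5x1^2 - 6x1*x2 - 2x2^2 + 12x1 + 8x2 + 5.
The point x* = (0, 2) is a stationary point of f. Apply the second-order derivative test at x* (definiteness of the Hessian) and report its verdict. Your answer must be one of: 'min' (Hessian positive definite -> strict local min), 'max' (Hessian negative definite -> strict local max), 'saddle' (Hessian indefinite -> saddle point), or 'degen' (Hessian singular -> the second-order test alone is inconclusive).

Compute the Hessian H = grad^2 f:
  H = [[-9, -6], [-6, -4]]
Verify stationarity: grad f(x*) = H x* + g = (0, 0).
Eigenvalues of H: -13, 0.
H has a zero eigenvalue (singular; negative semidefinite but not definite), so H is neither positive definite, negative definite, nor indefinite. The second-order test alone is inconclusive -> degen.
(Indeed, f is constant along the null direction of H through x*, so x* is not a strict local extremum.)

degen


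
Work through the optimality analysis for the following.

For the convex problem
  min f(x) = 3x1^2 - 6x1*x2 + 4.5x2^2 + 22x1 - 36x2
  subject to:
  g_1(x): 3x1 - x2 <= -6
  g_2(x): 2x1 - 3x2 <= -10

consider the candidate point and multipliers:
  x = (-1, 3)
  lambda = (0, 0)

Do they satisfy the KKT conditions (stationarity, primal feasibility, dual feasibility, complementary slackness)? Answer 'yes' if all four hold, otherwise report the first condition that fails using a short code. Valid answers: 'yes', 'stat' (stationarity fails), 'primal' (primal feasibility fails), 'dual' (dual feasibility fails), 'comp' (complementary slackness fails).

Gradient of f: grad f(x) = Q x + c = (-2, -3)
Constraint values g_i(x) = a_i^T x - b_i:
  g_1((-1, 3)) = 0
  g_2((-1, 3)) = -1
Stationarity residual: grad f(x) + sum_i lambda_i a_i = (-2, -3)
  -> stationarity FAILS
Primal feasibility (all g_i <= 0): OK
Dual feasibility (all lambda_i >= 0): OK
Complementary slackness (lambda_i * g_i(x) = 0 for all i): OK

Verdict: the first failing condition is stationarity -> stat.

stat


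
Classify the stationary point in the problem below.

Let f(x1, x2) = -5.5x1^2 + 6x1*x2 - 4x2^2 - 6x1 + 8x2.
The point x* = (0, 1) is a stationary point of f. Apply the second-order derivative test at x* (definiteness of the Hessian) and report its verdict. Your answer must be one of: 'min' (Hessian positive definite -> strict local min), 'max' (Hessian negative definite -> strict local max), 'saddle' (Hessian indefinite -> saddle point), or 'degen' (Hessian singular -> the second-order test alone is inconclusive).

Compute the Hessian H = grad^2 f:
  H = [[-11, 6], [6, -8]]
Verify stationarity: grad f(x*) = H x* + g = (0, 0).
Eigenvalues of H: -15.6847, -3.3153.
Both eigenvalues < 0, so H is negative definite -> x* is a strict local max.

max


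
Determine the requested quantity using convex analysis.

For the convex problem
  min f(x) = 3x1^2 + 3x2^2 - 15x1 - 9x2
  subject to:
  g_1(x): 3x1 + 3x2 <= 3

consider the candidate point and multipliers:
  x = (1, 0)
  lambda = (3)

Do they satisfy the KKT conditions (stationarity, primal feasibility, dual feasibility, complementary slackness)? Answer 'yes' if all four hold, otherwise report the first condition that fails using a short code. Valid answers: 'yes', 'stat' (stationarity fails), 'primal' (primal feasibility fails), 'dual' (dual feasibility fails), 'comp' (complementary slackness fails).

Gradient of f: grad f(x) = Q x + c = (-9, -9)
Constraint values g_i(x) = a_i^T x - b_i:
  g_1((1, 0)) = 0
Stationarity residual: grad f(x) + sum_i lambda_i a_i = (0, 0)
  -> stationarity OK
Primal feasibility (all g_i <= 0): OK
Dual feasibility (all lambda_i >= 0): OK
Complementary slackness (lambda_i * g_i(x) = 0 for all i): OK

Verdict: yes, KKT holds.

yes


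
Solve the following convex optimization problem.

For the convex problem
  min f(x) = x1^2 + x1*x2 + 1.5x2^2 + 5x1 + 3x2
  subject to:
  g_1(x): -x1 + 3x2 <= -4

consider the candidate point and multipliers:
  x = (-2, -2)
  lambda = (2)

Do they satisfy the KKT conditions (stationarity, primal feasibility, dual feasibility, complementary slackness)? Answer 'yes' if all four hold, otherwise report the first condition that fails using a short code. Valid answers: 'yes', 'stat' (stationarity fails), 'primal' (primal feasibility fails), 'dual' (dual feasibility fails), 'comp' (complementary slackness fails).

Gradient of f: grad f(x) = Q x + c = (-1, -5)
Constraint values g_i(x) = a_i^T x - b_i:
  g_1((-2, -2)) = 0
Stationarity residual: grad f(x) + sum_i lambda_i a_i = (-3, 1)
  -> stationarity FAILS
Primal feasibility (all g_i <= 0): OK
Dual feasibility (all lambda_i >= 0): OK
Complementary slackness (lambda_i * g_i(x) = 0 for all i): OK

Verdict: the first failing condition is stationarity -> stat.

stat


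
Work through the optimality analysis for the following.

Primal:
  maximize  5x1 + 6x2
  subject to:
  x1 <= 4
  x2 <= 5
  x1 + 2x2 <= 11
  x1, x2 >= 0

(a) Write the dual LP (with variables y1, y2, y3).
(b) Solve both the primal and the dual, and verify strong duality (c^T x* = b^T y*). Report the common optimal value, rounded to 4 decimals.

The standard primal-dual pair for 'max c^T x s.t. A x <= b, x >= 0' is:
  Dual:  min b^T y  s.t.  A^T y >= c,  y >= 0.

So the dual LP is:
  minimize  4y1 + 5y2 + 11y3
  subject to:
    y1 + y3 >= 5
    y2 + 2y3 >= 6
    y1, y2, y3 >= 0

Solving the primal: x* = (4, 3.5).
  primal value c^T x* = 41.
Solving the dual: y* = (2, 0, 3).
  dual value b^T y* = 41.
Strong duality: c^T x* = b^T y*. Confirmed.

41


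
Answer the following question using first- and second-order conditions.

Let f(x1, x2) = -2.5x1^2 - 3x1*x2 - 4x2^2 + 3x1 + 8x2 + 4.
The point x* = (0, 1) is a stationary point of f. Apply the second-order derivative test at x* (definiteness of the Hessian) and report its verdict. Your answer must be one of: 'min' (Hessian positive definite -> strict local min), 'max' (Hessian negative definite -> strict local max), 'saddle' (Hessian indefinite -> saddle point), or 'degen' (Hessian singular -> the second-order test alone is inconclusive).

Compute the Hessian H = grad^2 f:
  H = [[-5, -3], [-3, -8]]
Verify stationarity: grad f(x*) = H x* + g = (0, 0).
Eigenvalues of H: -9.8541, -3.1459.
Both eigenvalues < 0, so H is negative definite -> x* is a strict local max.

max


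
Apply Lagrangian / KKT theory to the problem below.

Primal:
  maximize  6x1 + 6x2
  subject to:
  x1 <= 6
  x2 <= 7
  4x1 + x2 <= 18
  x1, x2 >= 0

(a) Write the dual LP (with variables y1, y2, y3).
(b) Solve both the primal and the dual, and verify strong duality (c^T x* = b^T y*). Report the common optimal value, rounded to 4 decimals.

The standard primal-dual pair for 'max c^T x s.t. A x <= b, x >= 0' is:
  Dual:  min b^T y  s.t.  A^T y >= c,  y >= 0.

So the dual LP is:
  minimize  6y1 + 7y2 + 18y3
  subject to:
    y1 + 4y3 >= 6
    y2 + y3 >= 6
    y1, y2, y3 >= 0

Solving the primal: x* = (2.75, 7).
  primal value c^T x* = 58.5.
Solving the dual: y* = (0, 4.5, 1.5).
  dual value b^T y* = 58.5.
Strong duality: c^T x* = b^T y*. Confirmed.

58.5


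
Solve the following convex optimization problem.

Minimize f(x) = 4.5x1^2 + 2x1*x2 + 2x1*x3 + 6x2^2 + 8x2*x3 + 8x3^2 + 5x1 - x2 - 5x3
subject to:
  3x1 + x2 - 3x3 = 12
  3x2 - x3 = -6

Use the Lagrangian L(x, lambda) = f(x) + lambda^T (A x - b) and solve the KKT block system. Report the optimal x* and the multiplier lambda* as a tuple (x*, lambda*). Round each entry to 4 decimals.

Form the Lagrangian:
  L(x, lambda) = (1/2) x^T Q x + c^T x + lambda^T (A x - b)
Stationarity (grad_x L = 0): Q x + c + A^T lambda = 0.
Primal feasibility: A x = b.

This gives the KKT block system:
  [ Q   A^T ] [ x     ]   [-c ]
  [ A    0  ] [ lambda ] = [ b ]

Solving the linear system:
  x*      = (4.1173, -2.206, -0.618)
  lambda* = (-12.1359, 12.1059)
  f(x*)   = 122.0744

x* = (4.1173, -2.206, -0.618), lambda* = (-12.1359, 12.1059)


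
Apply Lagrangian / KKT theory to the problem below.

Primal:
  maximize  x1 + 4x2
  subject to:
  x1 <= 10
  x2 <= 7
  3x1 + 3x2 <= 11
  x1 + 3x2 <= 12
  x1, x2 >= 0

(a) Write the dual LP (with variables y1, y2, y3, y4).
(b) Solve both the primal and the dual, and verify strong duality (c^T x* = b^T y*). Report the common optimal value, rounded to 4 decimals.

The standard primal-dual pair for 'max c^T x s.t. A x <= b, x >= 0' is:
  Dual:  min b^T y  s.t.  A^T y >= c,  y >= 0.

So the dual LP is:
  minimize  10y1 + 7y2 + 11y3 + 12y4
  subject to:
    y1 + 3y3 + y4 >= 1
    y2 + 3y3 + 3y4 >= 4
    y1, y2, y3, y4 >= 0

Solving the primal: x* = (0, 3.6667).
  primal value c^T x* = 14.6667.
Solving the dual: y* = (0, 0, 1.3333, 0).
  dual value b^T y* = 14.6667.
Strong duality: c^T x* = b^T y*. Confirmed.

14.6667


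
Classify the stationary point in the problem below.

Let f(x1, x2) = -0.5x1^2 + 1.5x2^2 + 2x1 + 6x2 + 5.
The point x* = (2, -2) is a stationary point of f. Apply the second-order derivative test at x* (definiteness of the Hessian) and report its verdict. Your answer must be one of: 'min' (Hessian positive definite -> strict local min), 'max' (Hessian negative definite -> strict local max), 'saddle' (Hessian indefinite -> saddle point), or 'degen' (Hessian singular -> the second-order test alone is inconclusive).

Compute the Hessian H = grad^2 f:
  H = [[-1, 0], [0, 3]]
Verify stationarity: grad f(x*) = H x* + g = (0, 0).
Eigenvalues of H: -1, 3.
Eigenvalues have mixed signs, so H is indefinite -> x* is a saddle point.

saddle


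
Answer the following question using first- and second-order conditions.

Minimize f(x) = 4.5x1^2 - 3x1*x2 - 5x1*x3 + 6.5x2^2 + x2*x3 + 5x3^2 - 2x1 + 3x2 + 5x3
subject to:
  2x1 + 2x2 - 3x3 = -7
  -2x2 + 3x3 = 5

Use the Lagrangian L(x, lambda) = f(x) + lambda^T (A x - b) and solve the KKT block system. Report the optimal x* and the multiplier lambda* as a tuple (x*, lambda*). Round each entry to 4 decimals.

Form the Lagrangian:
  L(x, lambda) = (1/2) x^T Q x + c^T x + lambda^T (A x - b)
Stationarity (grad_x L = 0): Q x + c + A^T lambda = 0.
Primal feasibility: A x = b.

This gives the KKT block system:
  [ Q   A^T ] [ x     ]   [-c ]
  [ A    0  ] [ lambda ] = [ b ]

Solving the linear system:
  x*      = (-1, -1.355, 0.7633)
  lambda* = (5.3757, -0.0503)
  f(x*)   = 19.8166

x* = (-1, -1.355, 0.7633), lambda* = (5.3757, -0.0503)


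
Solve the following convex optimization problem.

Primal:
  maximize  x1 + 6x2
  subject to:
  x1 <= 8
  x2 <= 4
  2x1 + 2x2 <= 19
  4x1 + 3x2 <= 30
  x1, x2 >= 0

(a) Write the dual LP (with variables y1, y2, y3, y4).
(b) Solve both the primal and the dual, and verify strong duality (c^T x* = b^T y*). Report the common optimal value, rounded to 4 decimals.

The standard primal-dual pair for 'max c^T x s.t. A x <= b, x >= 0' is:
  Dual:  min b^T y  s.t.  A^T y >= c,  y >= 0.

So the dual LP is:
  minimize  8y1 + 4y2 + 19y3 + 30y4
  subject to:
    y1 + 2y3 + 4y4 >= 1
    y2 + 2y3 + 3y4 >= 6
    y1, y2, y3, y4 >= 0

Solving the primal: x* = (4.5, 4).
  primal value c^T x* = 28.5.
Solving the dual: y* = (0, 5.25, 0, 0.25).
  dual value b^T y* = 28.5.
Strong duality: c^T x* = b^T y*. Confirmed.

28.5


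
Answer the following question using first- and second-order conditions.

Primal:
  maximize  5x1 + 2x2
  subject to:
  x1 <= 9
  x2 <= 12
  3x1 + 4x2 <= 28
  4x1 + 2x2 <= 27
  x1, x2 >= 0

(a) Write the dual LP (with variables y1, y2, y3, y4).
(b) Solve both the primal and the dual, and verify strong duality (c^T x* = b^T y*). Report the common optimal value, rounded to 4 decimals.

The standard primal-dual pair for 'max c^T x s.t. A x <= b, x >= 0' is:
  Dual:  min b^T y  s.t.  A^T y >= c,  y >= 0.

So the dual LP is:
  minimize  9y1 + 12y2 + 28y3 + 27y4
  subject to:
    y1 + 3y3 + 4y4 >= 5
    y2 + 4y3 + 2y4 >= 2
    y1, y2, y3, y4 >= 0

Solving the primal: x* = (6.75, 0).
  primal value c^T x* = 33.75.
Solving the dual: y* = (0, 0, 0, 1.25).
  dual value b^T y* = 33.75.
Strong duality: c^T x* = b^T y*. Confirmed.

33.75


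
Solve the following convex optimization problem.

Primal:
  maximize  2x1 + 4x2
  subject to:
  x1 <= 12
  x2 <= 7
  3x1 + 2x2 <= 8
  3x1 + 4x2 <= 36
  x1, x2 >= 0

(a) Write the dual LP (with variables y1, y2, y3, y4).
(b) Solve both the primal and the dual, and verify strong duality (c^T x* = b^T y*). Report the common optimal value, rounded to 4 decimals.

The standard primal-dual pair for 'max c^T x s.t. A x <= b, x >= 0' is:
  Dual:  min b^T y  s.t.  A^T y >= c,  y >= 0.

So the dual LP is:
  minimize  12y1 + 7y2 + 8y3 + 36y4
  subject to:
    y1 + 3y3 + 3y4 >= 2
    y2 + 2y3 + 4y4 >= 4
    y1, y2, y3, y4 >= 0

Solving the primal: x* = (0, 4).
  primal value c^T x* = 16.
Solving the dual: y* = (0, 0, 2, 0).
  dual value b^T y* = 16.
Strong duality: c^T x* = b^T y*. Confirmed.

16


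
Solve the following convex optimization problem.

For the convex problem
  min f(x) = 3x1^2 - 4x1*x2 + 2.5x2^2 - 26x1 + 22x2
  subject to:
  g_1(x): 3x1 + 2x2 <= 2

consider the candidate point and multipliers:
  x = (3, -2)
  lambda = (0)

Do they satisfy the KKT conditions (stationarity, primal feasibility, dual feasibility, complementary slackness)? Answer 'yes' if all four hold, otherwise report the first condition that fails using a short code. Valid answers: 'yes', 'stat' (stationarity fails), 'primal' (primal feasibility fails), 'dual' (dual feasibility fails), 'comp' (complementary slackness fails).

Gradient of f: grad f(x) = Q x + c = (0, 0)
Constraint values g_i(x) = a_i^T x - b_i:
  g_1((3, -2)) = 3
Stationarity residual: grad f(x) + sum_i lambda_i a_i = (0, 0)
  -> stationarity OK
Primal feasibility (all g_i <= 0): FAILS
Dual feasibility (all lambda_i >= 0): OK
Complementary slackness (lambda_i * g_i(x) = 0 for all i): OK

Verdict: the first failing condition is primal_feasibility -> primal.

primal


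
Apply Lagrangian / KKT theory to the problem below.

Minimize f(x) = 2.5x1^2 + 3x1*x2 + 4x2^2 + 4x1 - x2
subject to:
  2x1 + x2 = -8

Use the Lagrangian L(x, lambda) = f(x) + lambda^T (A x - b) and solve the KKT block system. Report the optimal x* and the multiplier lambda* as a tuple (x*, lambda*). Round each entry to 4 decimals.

Form the Lagrangian:
  L(x, lambda) = (1/2) x^T Q x + c^T x + lambda^T (A x - b)
Stationarity (grad_x L = 0): Q x + c + A^T lambda = 0.
Primal feasibility: A x = b.

This gives the KKT block system:
  [ Q   A^T ] [ x     ]   [-c ]
  [ A    0  ] [ lambda ] = [ b ]

Solving the linear system:
  x*      = (-4.4, 0.8)
  lambda* = (7.8)
  f(x*)   = 22

x* = (-4.4, 0.8), lambda* = (7.8)


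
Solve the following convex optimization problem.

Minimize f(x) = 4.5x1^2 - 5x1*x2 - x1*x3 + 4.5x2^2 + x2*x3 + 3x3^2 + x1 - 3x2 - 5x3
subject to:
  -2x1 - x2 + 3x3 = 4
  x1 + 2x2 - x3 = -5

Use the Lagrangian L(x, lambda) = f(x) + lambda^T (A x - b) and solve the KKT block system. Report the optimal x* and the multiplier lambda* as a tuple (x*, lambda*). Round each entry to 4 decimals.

Form the Lagrangian:
  L(x, lambda) = (1/2) x^T Q x + c^T x + lambda^T (A x - b)
Stationarity (grad_x L = 0): Q x + c + A^T lambda = 0.
Primal feasibility: A x = b.

This gives the KKT block system:
  [ Q   A^T ] [ x     ]   [-c ]
  [ A    0  ] [ lambda ] = [ b ]

Solving the linear system:
  x*      = (-1.1325, -1.9735, -0.0795)
  lambda* = (5.5629, 10.3709)
  f(x*)   = 17.394

x* = (-1.1325, -1.9735, -0.0795), lambda* = (5.5629, 10.3709)


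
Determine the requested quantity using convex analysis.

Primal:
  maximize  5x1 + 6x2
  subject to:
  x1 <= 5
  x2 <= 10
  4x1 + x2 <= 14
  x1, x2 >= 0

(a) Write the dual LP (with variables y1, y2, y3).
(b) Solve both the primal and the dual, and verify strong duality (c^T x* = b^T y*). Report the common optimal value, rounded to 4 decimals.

The standard primal-dual pair for 'max c^T x s.t. A x <= b, x >= 0' is:
  Dual:  min b^T y  s.t.  A^T y >= c,  y >= 0.

So the dual LP is:
  minimize  5y1 + 10y2 + 14y3
  subject to:
    y1 + 4y3 >= 5
    y2 + y3 >= 6
    y1, y2, y3 >= 0

Solving the primal: x* = (1, 10).
  primal value c^T x* = 65.
Solving the dual: y* = (0, 4.75, 1.25).
  dual value b^T y* = 65.
Strong duality: c^T x* = b^T y*. Confirmed.

65


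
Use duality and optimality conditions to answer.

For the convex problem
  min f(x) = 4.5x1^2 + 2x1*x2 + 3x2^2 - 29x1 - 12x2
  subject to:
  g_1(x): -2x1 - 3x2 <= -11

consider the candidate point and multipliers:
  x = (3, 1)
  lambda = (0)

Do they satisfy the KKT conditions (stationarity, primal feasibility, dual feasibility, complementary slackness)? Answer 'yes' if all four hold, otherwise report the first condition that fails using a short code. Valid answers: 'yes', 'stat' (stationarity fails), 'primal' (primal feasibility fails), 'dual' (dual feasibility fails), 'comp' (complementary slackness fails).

Gradient of f: grad f(x) = Q x + c = (0, 0)
Constraint values g_i(x) = a_i^T x - b_i:
  g_1((3, 1)) = 2
Stationarity residual: grad f(x) + sum_i lambda_i a_i = (0, 0)
  -> stationarity OK
Primal feasibility (all g_i <= 0): FAILS
Dual feasibility (all lambda_i >= 0): OK
Complementary slackness (lambda_i * g_i(x) = 0 for all i): OK

Verdict: the first failing condition is primal_feasibility -> primal.

primal


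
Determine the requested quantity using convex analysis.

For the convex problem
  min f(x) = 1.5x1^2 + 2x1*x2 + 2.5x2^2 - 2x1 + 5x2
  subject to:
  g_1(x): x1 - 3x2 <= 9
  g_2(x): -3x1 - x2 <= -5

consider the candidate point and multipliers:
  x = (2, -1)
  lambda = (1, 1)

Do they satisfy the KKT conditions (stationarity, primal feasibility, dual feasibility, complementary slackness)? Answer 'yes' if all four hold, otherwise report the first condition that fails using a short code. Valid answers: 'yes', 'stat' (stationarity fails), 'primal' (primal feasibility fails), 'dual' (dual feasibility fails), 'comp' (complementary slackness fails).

Gradient of f: grad f(x) = Q x + c = (2, 4)
Constraint values g_i(x) = a_i^T x - b_i:
  g_1((2, -1)) = -4
  g_2((2, -1)) = 0
Stationarity residual: grad f(x) + sum_i lambda_i a_i = (0, 0)
  -> stationarity OK
Primal feasibility (all g_i <= 0): OK
Dual feasibility (all lambda_i >= 0): OK
Complementary slackness (lambda_i * g_i(x) = 0 for all i): FAILS

Verdict: the first failing condition is complementary_slackness -> comp.

comp


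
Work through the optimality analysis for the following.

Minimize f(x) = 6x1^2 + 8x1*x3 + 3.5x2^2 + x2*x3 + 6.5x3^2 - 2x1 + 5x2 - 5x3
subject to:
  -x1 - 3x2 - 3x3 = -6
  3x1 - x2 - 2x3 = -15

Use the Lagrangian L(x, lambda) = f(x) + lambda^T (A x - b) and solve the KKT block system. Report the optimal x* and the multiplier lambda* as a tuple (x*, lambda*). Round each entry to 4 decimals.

Form the Lagrangian:
  L(x, lambda) = (1/2) x^T Q x + c^T x + lambda^T (A x - b)
Stationarity (grad_x L = 0): Q x + c + A^T lambda = 0.
Primal feasibility: A x = b.

This gives the KKT block system:
  [ Q   A^T ] [ x     ]   [-c ]
  [ A    0  ] [ lambda ] = [ b ]

Solving the linear system:
  x*      = (-2.9642, -0.1312, 3.1193)
  lambda* = (0.8986, 4.505)
  f(x*)   = 31.3211

x* = (-2.9642, -0.1312, 3.1193), lambda* = (0.8986, 4.505)


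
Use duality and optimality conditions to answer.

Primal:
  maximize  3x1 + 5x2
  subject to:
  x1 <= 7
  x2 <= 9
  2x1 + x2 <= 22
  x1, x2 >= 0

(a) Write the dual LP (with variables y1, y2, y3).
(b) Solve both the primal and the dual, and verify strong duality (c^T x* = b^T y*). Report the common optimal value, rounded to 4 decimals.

The standard primal-dual pair for 'max c^T x s.t. A x <= b, x >= 0' is:
  Dual:  min b^T y  s.t.  A^T y >= c,  y >= 0.

So the dual LP is:
  minimize  7y1 + 9y2 + 22y3
  subject to:
    y1 + 2y3 >= 3
    y2 + y3 >= 5
    y1, y2, y3 >= 0

Solving the primal: x* = (6.5, 9).
  primal value c^T x* = 64.5.
Solving the dual: y* = (0, 3.5, 1.5).
  dual value b^T y* = 64.5.
Strong duality: c^T x* = b^T y*. Confirmed.

64.5
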